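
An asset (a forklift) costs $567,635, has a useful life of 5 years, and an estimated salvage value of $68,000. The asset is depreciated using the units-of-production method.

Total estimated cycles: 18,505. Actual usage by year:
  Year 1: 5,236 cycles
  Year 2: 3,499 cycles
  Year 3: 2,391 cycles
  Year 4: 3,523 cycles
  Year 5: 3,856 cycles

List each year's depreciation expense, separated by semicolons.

Depreciable base = $567,635 − $68,000 = $499,635.
Rate = $499,635 / 18,505 cycles = $27 per cycle.
Year 1: 5,236 × $27 = $141,372. Book value $426,263.
Year 2: 3,499 × $27 = $94,473. Book value $331,790.
Year 3: 2,391 × $27 = $64,557. Book value $267,233.
Year 4: 3,523 × $27 = $95,121. Book value $172,112.
Year 5: 3,856 × $27 = $104,112. Book value $68,000.

$141,372; $94,473; $64,557; $95,121; $104,112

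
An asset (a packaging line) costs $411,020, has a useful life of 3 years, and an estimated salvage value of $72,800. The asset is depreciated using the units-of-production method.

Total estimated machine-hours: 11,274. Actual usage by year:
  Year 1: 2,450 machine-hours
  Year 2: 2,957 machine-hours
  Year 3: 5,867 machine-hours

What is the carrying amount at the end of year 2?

Depreciable base = $411,020 − $72,800 = $338,220.
Rate = $338,220 / 11,274 machine-hours = $30 per machine-hour.
Year 1: 2,450 × $30 = $73,500. Book value $337,520.
Year 2: 2,957 × $30 = $88,710. Book value $248,810.

$248,810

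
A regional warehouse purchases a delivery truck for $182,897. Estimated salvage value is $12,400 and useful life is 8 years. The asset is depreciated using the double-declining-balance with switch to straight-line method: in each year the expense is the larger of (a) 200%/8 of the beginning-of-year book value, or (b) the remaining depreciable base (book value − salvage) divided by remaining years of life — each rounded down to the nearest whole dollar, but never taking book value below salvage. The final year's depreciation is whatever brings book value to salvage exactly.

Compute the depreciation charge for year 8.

$10,077

Depreciable base = $182,897 − $12,400 = $170,497.
Year 1: DB = ⌊$182,897 × 200%/8⌋ = $45,724; SL = ⌊$170,497/8⌋ = $21,312 → take DB $45,724. Book value $137,173.
Year 2: DB = ⌊$137,173 × 200%/8⌋ = $34,293; SL = ⌊$124,773/7⌋ = $17,824 → take DB $34,293. Book value $102,880.
Year 3: DB = ⌊$102,880 × 200%/8⌋ = $25,720; SL = ⌊$90,480/6⌋ = $15,080 → take DB $25,720. Book value $77,160.
Year 4: DB = ⌊$77,160 × 200%/8⌋ = $19,290; SL = ⌊$64,760/5⌋ = $12,952 → take DB $19,290. Book value $57,870.
Year 5: DB = ⌊$57,870 × 200%/8⌋ = $14,467; SL = ⌊$45,470/4⌋ = $11,367 → take DB $14,467. Book value $43,403.
Year 6: DB = ⌊$43,403 × 200%/8⌋ = $10,850; SL = ⌊$31,003/3⌋ = $10,334 → take DB $10,850. Book value $32,553.
Year 7: DB = ⌊$32,553 × 200%/8⌋ = $8,138; SL = ⌊$20,153/2⌋ = $10,076 → take SL $10,076. Book value $22,477.
Year 8 (final): $22,477 − $12,400 = $10,077. Book value $12,400.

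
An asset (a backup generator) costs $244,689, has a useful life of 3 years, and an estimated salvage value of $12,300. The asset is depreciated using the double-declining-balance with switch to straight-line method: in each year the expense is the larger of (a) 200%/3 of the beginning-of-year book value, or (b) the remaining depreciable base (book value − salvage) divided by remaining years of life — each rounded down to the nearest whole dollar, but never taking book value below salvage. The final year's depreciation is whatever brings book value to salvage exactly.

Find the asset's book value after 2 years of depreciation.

$27,188

Depreciable base = $244,689 − $12,300 = $232,389.
Year 1: DB = ⌊$244,689 × 200%/3⌋ = $163,126; SL = ⌊$232,389/3⌋ = $77,463 → take DB $163,126. Book value $81,563.
Year 2: DB = ⌊$81,563 × 200%/3⌋ = $54,375; SL = ⌊$69,263/2⌋ = $34,631 → take DB $54,375. Book value $27,188.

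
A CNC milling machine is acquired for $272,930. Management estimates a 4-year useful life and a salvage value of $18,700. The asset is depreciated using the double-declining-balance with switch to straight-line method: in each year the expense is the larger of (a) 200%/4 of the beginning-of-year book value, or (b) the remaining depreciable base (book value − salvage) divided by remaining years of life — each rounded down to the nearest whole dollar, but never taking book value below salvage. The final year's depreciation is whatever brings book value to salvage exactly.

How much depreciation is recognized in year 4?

$15,417

Depreciable base = $272,930 − $18,700 = $254,230.
Year 1: DB = ⌊$272,930 × 200%/4⌋ = $136,465; SL = ⌊$254,230/4⌋ = $63,557 → take DB $136,465. Book value $136,465.
Year 2: DB = ⌊$136,465 × 200%/4⌋ = $68,232; SL = ⌊$117,765/3⌋ = $39,255 → take DB $68,232. Book value $68,233.
Year 3: DB = ⌊$68,233 × 200%/4⌋ = $34,116; SL = ⌊$49,533/2⌋ = $24,766 → take DB $34,116. Book value $34,117.
Year 4 (final): $34,117 − $18,700 = $15,417. Book value $18,700.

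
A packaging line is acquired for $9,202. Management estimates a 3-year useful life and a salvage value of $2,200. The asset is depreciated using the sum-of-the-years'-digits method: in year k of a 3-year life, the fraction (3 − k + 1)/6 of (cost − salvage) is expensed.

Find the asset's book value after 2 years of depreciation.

$3,367

Depreciable base = $9,202 − $2,200 = $7,002.
Sum of the years' digits = 3+2+1 = 6.
Year 1: $7,002 × 3/6 = $3,501. Book value $5,701.
Year 2: $7,002 × 2/6 = $2,334. Book value $3,367.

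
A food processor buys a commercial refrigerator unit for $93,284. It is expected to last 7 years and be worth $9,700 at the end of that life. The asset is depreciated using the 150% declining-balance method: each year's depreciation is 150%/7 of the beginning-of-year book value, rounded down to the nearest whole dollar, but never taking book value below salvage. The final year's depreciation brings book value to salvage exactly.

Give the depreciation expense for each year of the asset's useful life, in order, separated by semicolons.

Depreciable base = $93,284 − $9,700 = $83,584.
Year 1: ⌊$93,284 × 150%/7⌋ = $19,989. Book value $73,295.
Year 2: ⌊$73,295 × 150%/7⌋ = $15,706. Book value $57,589.
Year 3: ⌊$57,589 × 150%/7⌋ = $12,340. Book value $45,249.
Year 4: ⌊$45,249 × 150%/7⌋ = $9,696. Book value $35,553.
Year 5: ⌊$35,553 × 150%/7⌋ = $7,618. Book value $27,935.
Year 6: ⌊$27,935 × 150%/7⌋ = $5,986. Book value $21,949.
Year 7 (final): $21,949 − $9,700 = $12,249. Book value $9,700.

$19,989; $15,706; $12,340; $9,696; $7,618; $5,986; $12,249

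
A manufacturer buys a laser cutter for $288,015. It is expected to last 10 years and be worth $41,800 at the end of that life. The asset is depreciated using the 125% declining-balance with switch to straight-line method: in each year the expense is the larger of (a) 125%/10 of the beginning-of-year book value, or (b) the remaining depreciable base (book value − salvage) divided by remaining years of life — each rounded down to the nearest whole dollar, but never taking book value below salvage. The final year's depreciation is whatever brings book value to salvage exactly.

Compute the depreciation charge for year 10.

Depreciable base = $288,015 − $41,800 = $246,215.
Year 1: DB = ⌊$288,015 × 125%/10⌋ = $36,001; SL = ⌊$246,215/10⌋ = $24,621 → take DB $36,001. Book value $252,014.
Year 2: DB = ⌊$252,014 × 125%/10⌋ = $31,501; SL = ⌊$210,214/9⌋ = $23,357 → take DB $31,501. Book value $220,513.
Year 3: DB = ⌊$220,513 × 125%/10⌋ = $27,564; SL = ⌊$178,713/8⌋ = $22,339 → take DB $27,564. Book value $192,949.
Year 4: DB = ⌊$192,949 × 125%/10⌋ = $24,118; SL = ⌊$151,149/7⌋ = $21,592 → take DB $24,118. Book value $168,831.
Year 5: DB = ⌊$168,831 × 125%/10⌋ = $21,103; SL = ⌊$127,031/6⌋ = $21,171 → take SL $21,171. Book value $147,660.
Year 6: DB = ⌊$147,660 × 125%/10⌋ = $18,457; SL = ⌊$105,860/5⌋ = $21,172 → take SL $21,172. Book value $126,488.
Year 7: DB = ⌊$126,488 × 125%/10⌋ = $15,811; SL = ⌊$84,688/4⌋ = $21,172 → take SL $21,172. Book value $105,316.
Year 8: DB = ⌊$105,316 × 125%/10⌋ = $13,164; SL = ⌊$63,516/3⌋ = $21,172 → take SL $21,172. Book value $84,144.
Year 9: DB = ⌊$84,144 × 125%/10⌋ = $10,518; SL = ⌊$42,344/2⌋ = $21,172 → take SL $21,172. Book value $62,972.
Year 10 (final): $62,972 − $41,800 = $21,172. Book value $41,800.

$21,172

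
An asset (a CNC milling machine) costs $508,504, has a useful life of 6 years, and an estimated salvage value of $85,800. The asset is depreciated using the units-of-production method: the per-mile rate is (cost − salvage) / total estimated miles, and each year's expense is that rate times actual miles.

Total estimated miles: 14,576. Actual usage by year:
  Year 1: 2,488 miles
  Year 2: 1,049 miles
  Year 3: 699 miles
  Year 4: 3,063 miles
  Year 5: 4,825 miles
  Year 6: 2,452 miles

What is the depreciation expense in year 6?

Depreciable base = $508,504 − $85,800 = $422,704.
Rate = $422,704 / 14,576 miles = $29 per mile.
Year 1: 2,488 × $29 = $72,152. Book value $436,352.
Year 2: 1,049 × $29 = $30,421. Book value $405,931.
Year 3: 699 × $29 = $20,271. Book value $385,660.
Year 4: 3,063 × $29 = $88,827. Book value $296,833.
Year 5: 4,825 × $29 = $139,925. Book value $156,908.
Year 6: 2,452 × $29 = $71,108. Book value $85,800.

$71,108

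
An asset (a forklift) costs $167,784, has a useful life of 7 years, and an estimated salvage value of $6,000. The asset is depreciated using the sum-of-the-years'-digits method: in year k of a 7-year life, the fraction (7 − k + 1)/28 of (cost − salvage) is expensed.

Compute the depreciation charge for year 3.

$28,890

Depreciable base = $167,784 − $6,000 = $161,784.
Sum of the years' digits = 7+6+5+4+3+2+1 = 28.
Year 1: $161,784 × 7/28 = $40,446. Book value $127,338.
Year 2: $161,784 × 6/28 = $34,668. Book value $92,670.
Year 3: $161,784 × 5/28 = $28,890. Book value $63,780.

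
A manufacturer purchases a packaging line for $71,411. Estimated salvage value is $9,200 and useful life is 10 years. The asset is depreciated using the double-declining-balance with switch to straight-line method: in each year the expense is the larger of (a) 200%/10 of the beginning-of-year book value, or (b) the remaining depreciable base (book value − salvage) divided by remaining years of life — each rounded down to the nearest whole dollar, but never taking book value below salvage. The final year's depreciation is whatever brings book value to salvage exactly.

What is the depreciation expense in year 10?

Depreciable base = $71,411 − $9,200 = $62,211.
Year 1: DB = ⌊$71,411 × 200%/10⌋ = $14,282; SL = ⌊$62,211/10⌋ = $6,221 → take DB $14,282. Book value $57,129.
Year 2: DB = ⌊$57,129 × 200%/10⌋ = $11,425; SL = ⌊$47,929/9⌋ = $5,325 → take DB $11,425. Book value $45,704.
Year 3: DB = ⌊$45,704 × 200%/10⌋ = $9,140; SL = ⌊$36,504/8⌋ = $4,563 → take DB $9,140. Book value $36,564.
Year 4: DB = ⌊$36,564 × 200%/10⌋ = $7,312; SL = ⌊$27,364/7⌋ = $3,909 → take DB $7,312. Book value $29,252.
Year 5: DB = ⌊$29,252 × 200%/10⌋ = $5,850; SL = ⌊$20,052/6⌋ = $3,342 → take DB $5,850. Book value $23,402.
Year 6: DB = ⌊$23,402 × 200%/10⌋ = $4,680; SL = ⌊$14,202/5⌋ = $2,840 → take DB $4,680. Book value $18,722.
Year 7: DB = ⌊$18,722 × 200%/10⌋ = $3,744; SL = ⌊$9,522/4⌋ = $2,380 → take DB $3,744. Book value $14,978.
Year 8: DB = ⌊$14,978 × 200%/10⌋ = $2,995; SL = ⌊$5,778/3⌋ = $1,926 → take DB $2,995. Book value $11,983.
Year 9: DB = ⌊$11,983 × 200%/10⌋ = $2,396; SL = ⌊$2,783/2⌋ = $1,391 → take DB $2,396. Book value $9,587.
Year 10 (final): $9,587 − $9,200 = $387. Book value $9,200.

$387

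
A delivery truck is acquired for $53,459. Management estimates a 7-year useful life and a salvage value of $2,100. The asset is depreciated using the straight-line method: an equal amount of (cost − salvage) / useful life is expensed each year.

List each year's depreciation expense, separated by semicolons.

$7,337; $7,337; $7,337; $7,337; $7,337; $7,337; $7,337

Depreciable base = $53,459 − $2,100 = $51,359.
Annual expense = $51,359 / 7 = $7,337.
End of year 1: book value $46,122.
End of year 2: book value $38,785.
End of year 3: book value $31,448.
End of year 4: book value $24,111.
End of year 5: book value $16,774.
End of year 6: book value $9,437.
End of year 7: book value $2,100.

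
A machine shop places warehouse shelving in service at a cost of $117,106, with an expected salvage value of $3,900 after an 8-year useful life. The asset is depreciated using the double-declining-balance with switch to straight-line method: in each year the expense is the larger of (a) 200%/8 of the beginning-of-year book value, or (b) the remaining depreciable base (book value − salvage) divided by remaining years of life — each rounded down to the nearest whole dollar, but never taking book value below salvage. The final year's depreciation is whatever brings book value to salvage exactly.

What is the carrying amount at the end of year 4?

Depreciable base = $117,106 − $3,900 = $113,206.
Year 1: DB = ⌊$117,106 × 200%/8⌋ = $29,276; SL = ⌊$113,206/8⌋ = $14,150 → take DB $29,276. Book value $87,830.
Year 2: DB = ⌊$87,830 × 200%/8⌋ = $21,957; SL = ⌊$83,930/7⌋ = $11,990 → take DB $21,957. Book value $65,873.
Year 3: DB = ⌊$65,873 × 200%/8⌋ = $16,468; SL = ⌊$61,973/6⌋ = $10,328 → take DB $16,468. Book value $49,405.
Year 4: DB = ⌊$49,405 × 200%/8⌋ = $12,351; SL = ⌊$45,505/5⌋ = $9,101 → take DB $12,351. Book value $37,054.

$37,054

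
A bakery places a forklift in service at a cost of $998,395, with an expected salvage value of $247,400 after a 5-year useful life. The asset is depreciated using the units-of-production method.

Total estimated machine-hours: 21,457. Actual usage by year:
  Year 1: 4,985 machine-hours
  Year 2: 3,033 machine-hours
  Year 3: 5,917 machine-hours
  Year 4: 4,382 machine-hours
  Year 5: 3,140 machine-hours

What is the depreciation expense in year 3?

Depreciable base = $998,395 − $247,400 = $750,995.
Rate = $750,995 / 21,457 machine-hours = $35 per machine-hour.
Year 1: 4,985 × $35 = $174,475. Book value $823,920.
Year 2: 3,033 × $35 = $106,155. Book value $717,765.
Year 3: 5,917 × $35 = $207,095. Book value $510,670.

$207,095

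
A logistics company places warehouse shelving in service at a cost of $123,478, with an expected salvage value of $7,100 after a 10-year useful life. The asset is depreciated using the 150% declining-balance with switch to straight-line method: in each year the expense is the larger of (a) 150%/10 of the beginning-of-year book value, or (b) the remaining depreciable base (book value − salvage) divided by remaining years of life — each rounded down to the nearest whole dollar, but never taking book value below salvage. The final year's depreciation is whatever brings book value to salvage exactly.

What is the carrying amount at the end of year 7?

Depreciable base = $123,478 − $7,100 = $116,378.
Year 1: DB = ⌊$123,478 × 150%/10⌋ = $18,521; SL = ⌊$116,378/10⌋ = $11,637 → take DB $18,521. Book value $104,957.
Year 2: DB = ⌊$104,957 × 150%/10⌋ = $15,743; SL = ⌊$97,857/9⌋ = $10,873 → take DB $15,743. Book value $89,214.
Year 3: DB = ⌊$89,214 × 150%/10⌋ = $13,382; SL = ⌊$82,114/8⌋ = $10,264 → take DB $13,382. Book value $75,832.
Year 4: DB = ⌊$75,832 × 150%/10⌋ = $11,374; SL = ⌊$68,732/7⌋ = $9,818 → take DB $11,374. Book value $64,458.
Year 5: DB = ⌊$64,458 × 150%/10⌋ = $9,668; SL = ⌊$57,358/6⌋ = $9,559 → take DB $9,668. Book value $54,790.
Year 6: DB = ⌊$54,790 × 150%/10⌋ = $8,218; SL = ⌊$47,690/5⌋ = $9,538 → take SL $9,538. Book value $45,252.
Year 7: DB = ⌊$45,252 × 150%/10⌋ = $6,787; SL = ⌊$38,152/4⌋ = $9,538 → take SL $9,538. Book value $35,714.

$35,714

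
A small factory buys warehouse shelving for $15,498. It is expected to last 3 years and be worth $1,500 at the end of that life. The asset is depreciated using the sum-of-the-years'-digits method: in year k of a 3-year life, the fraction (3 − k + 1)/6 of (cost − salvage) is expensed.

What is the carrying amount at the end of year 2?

Depreciable base = $15,498 − $1,500 = $13,998.
Sum of the years' digits = 3+2+1 = 6.
Year 1: $13,998 × 3/6 = $6,999. Book value $8,499.
Year 2: $13,998 × 2/6 = $4,666. Book value $3,833.

$3,833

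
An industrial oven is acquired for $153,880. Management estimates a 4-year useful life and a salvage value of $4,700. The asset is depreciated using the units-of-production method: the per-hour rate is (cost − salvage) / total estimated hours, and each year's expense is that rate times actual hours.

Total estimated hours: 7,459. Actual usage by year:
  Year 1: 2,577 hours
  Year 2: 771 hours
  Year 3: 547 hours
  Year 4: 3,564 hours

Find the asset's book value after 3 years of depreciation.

Depreciable base = $153,880 − $4,700 = $149,180.
Rate = $149,180 / 7,459 hours = $20 per hour.
Year 1: 2,577 × $20 = $51,540. Book value $102,340.
Year 2: 771 × $20 = $15,420. Book value $86,920.
Year 3: 547 × $20 = $10,940. Book value $75,980.

$75,980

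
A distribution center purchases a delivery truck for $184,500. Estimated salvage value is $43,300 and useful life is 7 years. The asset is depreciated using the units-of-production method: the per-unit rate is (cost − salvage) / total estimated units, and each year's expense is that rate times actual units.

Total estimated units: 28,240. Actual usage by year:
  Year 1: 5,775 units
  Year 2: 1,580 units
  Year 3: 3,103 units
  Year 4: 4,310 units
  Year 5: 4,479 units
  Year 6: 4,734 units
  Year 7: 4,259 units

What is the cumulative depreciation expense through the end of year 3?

$52,290

Depreciable base = $184,500 − $43,300 = $141,200.
Rate = $141,200 / 28,240 units = $5 per unit.
Year 1: 5,775 × $5 = $28,875. Book value $155,625.
Year 2: 1,580 × $5 = $7,900. Book value $147,725.
Year 3: 3,103 × $5 = $15,515. Book value $132,210.
Accumulated through year 3 = $184,500 − $132,210 = $52,290.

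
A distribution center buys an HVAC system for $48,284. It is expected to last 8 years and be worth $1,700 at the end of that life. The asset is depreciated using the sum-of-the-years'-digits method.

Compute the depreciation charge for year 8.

Depreciable base = $48,284 − $1,700 = $46,584.
Sum of the years' digits = 8+7+6+5+4+3+2+1 = 36.
Year 1: $46,584 × 8/36 = $10,352. Book value $37,932.
Year 2: $46,584 × 7/36 = $9,058. Book value $28,874.
Year 3: $46,584 × 6/36 = $7,764. Book value $21,110.
Year 4: $46,584 × 5/36 = $6,470. Book value $14,640.
Year 5: $46,584 × 4/36 = $5,176. Book value $9,464.
Year 6: $46,584 × 3/36 = $3,882. Book value $5,582.
Year 7: $46,584 × 2/36 = $2,588. Book value $2,994.
Year 8: $46,584 × 1/36 = $1,294. Book value $1,700.

$1,294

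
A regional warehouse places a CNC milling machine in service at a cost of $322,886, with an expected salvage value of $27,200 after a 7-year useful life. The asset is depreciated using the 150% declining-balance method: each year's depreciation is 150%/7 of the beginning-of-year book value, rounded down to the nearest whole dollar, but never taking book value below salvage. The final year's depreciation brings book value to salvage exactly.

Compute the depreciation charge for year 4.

Depreciable base = $322,886 − $27,200 = $295,686.
Year 1: ⌊$322,886 × 150%/7⌋ = $69,189. Book value $253,697.
Year 2: ⌊$253,697 × 150%/7⌋ = $54,363. Book value $199,334.
Year 3: ⌊$199,334 × 150%/7⌋ = $42,714. Book value $156,620.
Year 4: ⌊$156,620 × 150%/7⌋ = $33,561. Book value $123,059.

$33,561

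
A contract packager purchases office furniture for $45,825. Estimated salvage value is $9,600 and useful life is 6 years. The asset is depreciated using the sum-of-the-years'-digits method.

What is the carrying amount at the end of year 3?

$19,950

Depreciable base = $45,825 − $9,600 = $36,225.
Sum of the years' digits = 6+5+4+3+2+1 = 21.
Year 1: $36,225 × 6/21 = $10,350. Book value $35,475.
Year 2: $36,225 × 5/21 = $8,625. Book value $26,850.
Year 3: $36,225 × 4/21 = $6,900. Book value $19,950.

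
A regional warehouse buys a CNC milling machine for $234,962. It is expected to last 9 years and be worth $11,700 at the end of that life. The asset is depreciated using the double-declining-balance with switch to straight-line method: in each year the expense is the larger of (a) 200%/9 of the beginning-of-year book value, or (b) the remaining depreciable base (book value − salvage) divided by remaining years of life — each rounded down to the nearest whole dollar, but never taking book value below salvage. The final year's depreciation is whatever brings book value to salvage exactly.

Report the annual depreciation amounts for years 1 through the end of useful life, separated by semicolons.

Depreciable base = $234,962 − $11,700 = $223,262.
Year 1: DB = ⌊$234,962 × 200%/9⌋ = $52,213; SL = ⌊$223,262/9⌋ = $24,806 → take DB $52,213. Book value $182,749.
Year 2: DB = ⌊$182,749 × 200%/9⌋ = $40,610; SL = ⌊$171,049/8⌋ = $21,381 → take DB $40,610. Book value $142,139.
Year 3: DB = ⌊$142,139 × 200%/9⌋ = $31,586; SL = ⌊$130,439/7⌋ = $18,634 → take DB $31,586. Book value $110,553.
Year 4: DB = ⌊$110,553 × 200%/9⌋ = $24,567; SL = ⌊$98,853/6⌋ = $16,475 → take DB $24,567. Book value $85,986.
Year 5: DB = ⌊$85,986 × 200%/9⌋ = $19,108; SL = ⌊$74,286/5⌋ = $14,857 → take DB $19,108. Book value $66,878.
Year 6: DB = ⌊$66,878 × 200%/9⌋ = $14,861; SL = ⌊$55,178/4⌋ = $13,794 → take DB $14,861. Book value $52,017.
Year 7: DB = ⌊$52,017 × 200%/9⌋ = $11,559; SL = ⌊$40,317/3⌋ = $13,439 → take SL $13,439. Book value $38,578.
Year 8: DB = ⌊$38,578 × 200%/9⌋ = $8,572; SL = ⌊$26,878/2⌋ = $13,439 → take SL $13,439. Book value $25,139.
Year 9 (final): $25,139 − $11,700 = $13,439. Book value $11,700.

$52,213; $40,610; $31,586; $24,567; $19,108; $14,861; $13,439; $13,439; $13,439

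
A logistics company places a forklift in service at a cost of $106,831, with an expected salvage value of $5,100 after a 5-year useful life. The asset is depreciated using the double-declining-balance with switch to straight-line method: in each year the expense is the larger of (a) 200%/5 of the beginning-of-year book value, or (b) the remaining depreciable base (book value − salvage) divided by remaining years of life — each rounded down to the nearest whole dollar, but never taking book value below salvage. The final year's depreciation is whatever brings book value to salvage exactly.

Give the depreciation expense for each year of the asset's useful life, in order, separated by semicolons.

$42,732; $25,639; $15,384; $9,230; $8,746

Depreciable base = $106,831 − $5,100 = $101,731.
Year 1: DB = ⌊$106,831 × 200%/5⌋ = $42,732; SL = ⌊$101,731/5⌋ = $20,346 → take DB $42,732. Book value $64,099.
Year 2: DB = ⌊$64,099 × 200%/5⌋ = $25,639; SL = ⌊$58,999/4⌋ = $14,749 → take DB $25,639. Book value $38,460.
Year 3: DB = ⌊$38,460 × 200%/5⌋ = $15,384; SL = ⌊$33,360/3⌋ = $11,120 → take DB $15,384. Book value $23,076.
Year 4: DB = ⌊$23,076 × 200%/5⌋ = $9,230; SL = ⌊$17,976/2⌋ = $8,988 → take DB $9,230. Book value $13,846.
Year 5 (final): $13,846 − $5,100 = $8,746. Book value $5,100.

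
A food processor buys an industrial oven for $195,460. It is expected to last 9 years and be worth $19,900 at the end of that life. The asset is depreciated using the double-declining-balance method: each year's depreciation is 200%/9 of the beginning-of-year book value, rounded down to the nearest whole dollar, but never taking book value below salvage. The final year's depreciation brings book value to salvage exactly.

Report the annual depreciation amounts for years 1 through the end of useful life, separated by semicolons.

Depreciable base = $195,460 − $19,900 = $175,560.
Year 1: ⌊$195,460 × 200%/9⌋ = $43,435. Book value $152,025.
Year 2: ⌊$152,025 × 200%/9⌋ = $33,783. Book value $118,242.
Year 3: ⌊$118,242 × 200%/9⌋ = $26,276. Book value $91,966.
Year 4: ⌊$91,966 × 200%/9⌋ = $20,436. Book value $71,530.
Year 5: ⌊$71,530 × 200%/9⌋ = $15,895. Book value $55,635.
Year 6: ⌊$55,635 × 200%/9⌋ = $12,363. Book value $43,272.
Year 7: ⌊$43,272 × 200%/9⌋ = $9,616. Book value $33,656.
Year 8: ⌊$33,656 × 200%/9⌋ = $7,479. Book value $26,177.
Year 9 (final): $26,177 − $19,900 = $6,277. Book value $19,900.

$43,435; $33,783; $26,276; $20,436; $15,895; $12,363; $9,616; $7,479; $6,277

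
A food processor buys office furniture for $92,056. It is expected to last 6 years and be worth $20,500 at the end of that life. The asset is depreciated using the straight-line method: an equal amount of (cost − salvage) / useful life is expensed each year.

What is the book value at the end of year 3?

$56,278

Depreciable base = $92,056 − $20,500 = $71,556.
Annual expense = $71,556 / 6 = $11,926.
End of year 1: book value $80,130.
End of year 2: book value $68,204.
End of year 3: book value $56,278.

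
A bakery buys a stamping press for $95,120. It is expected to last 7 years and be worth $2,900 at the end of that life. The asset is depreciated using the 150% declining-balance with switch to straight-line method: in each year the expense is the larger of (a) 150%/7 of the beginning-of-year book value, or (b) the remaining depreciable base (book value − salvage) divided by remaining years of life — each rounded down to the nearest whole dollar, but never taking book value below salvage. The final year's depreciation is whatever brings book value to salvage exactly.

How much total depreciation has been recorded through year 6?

$81,410

Depreciable base = $95,120 − $2,900 = $92,220.
Year 1: DB = ⌊$95,120 × 150%/7⌋ = $20,382; SL = ⌊$92,220/7⌋ = $13,174 → take DB $20,382. Book value $74,738.
Year 2: DB = ⌊$74,738 × 150%/7⌋ = $16,015; SL = ⌊$71,838/6⌋ = $11,973 → take DB $16,015. Book value $58,723.
Year 3: DB = ⌊$58,723 × 150%/7⌋ = $12,583; SL = ⌊$55,823/5⌋ = $11,164 → take DB $12,583. Book value $46,140.
Year 4: DB = ⌊$46,140 × 150%/7⌋ = $9,887; SL = ⌊$43,240/4⌋ = $10,810 → take SL $10,810. Book value $35,330.
Year 5: DB = ⌊$35,330 × 150%/7⌋ = $7,570; SL = ⌊$32,430/3⌋ = $10,810 → take SL $10,810. Book value $24,520.
Year 6: DB = ⌊$24,520 × 150%/7⌋ = $5,254; SL = ⌊$21,620/2⌋ = $10,810 → take SL $10,810. Book value $13,710.
Accumulated through year 6 = $95,120 − $13,710 = $81,410.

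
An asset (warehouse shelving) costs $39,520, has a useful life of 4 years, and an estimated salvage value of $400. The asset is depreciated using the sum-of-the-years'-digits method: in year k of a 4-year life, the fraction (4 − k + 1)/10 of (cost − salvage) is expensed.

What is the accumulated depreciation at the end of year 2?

Depreciable base = $39,520 − $400 = $39,120.
Sum of the years' digits = 4+3+2+1 = 10.
Year 1: $39,120 × 4/10 = $15,648. Book value $23,872.
Year 2: $39,120 × 3/10 = $11,736. Book value $12,136.
Accumulated through year 2 = $39,520 − $12,136 = $27,384.

$27,384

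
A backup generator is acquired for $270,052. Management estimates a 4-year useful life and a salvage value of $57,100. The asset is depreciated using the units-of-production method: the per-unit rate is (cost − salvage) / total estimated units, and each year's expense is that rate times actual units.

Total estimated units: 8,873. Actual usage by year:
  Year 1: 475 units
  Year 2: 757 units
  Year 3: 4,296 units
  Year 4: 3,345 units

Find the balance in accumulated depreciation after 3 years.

Depreciable base = $270,052 − $57,100 = $212,952.
Rate = $212,952 / 8,873 units = $24 per unit.
Year 1: 475 × $24 = $11,400. Book value $258,652.
Year 2: 757 × $24 = $18,168. Book value $240,484.
Year 3: 4,296 × $24 = $103,104. Book value $137,380.
Accumulated through year 3 = $270,052 − $137,380 = $132,672.

$132,672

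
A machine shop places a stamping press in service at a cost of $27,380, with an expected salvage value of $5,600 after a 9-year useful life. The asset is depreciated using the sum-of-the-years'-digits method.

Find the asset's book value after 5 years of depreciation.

$10,440

Depreciable base = $27,380 − $5,600 = $21,780.
Sum of the years' digits = 9+8+7+6+5+4+3+2+1 = 45.
Year 1: $21,780 × 9/45 = $4,356. Book value $23,024.
Year 2: $21,780 × 8/45 = $3,872. Book value $19,152.
Year 3: $21,780 × 7/45 = $3,388. Book value $15,764.
Year 4: $21,780 × 6/45 = $2,904. Book value $12,860.
Year 5: $21,780 × 5/45 = $2,420. Book value $10,440.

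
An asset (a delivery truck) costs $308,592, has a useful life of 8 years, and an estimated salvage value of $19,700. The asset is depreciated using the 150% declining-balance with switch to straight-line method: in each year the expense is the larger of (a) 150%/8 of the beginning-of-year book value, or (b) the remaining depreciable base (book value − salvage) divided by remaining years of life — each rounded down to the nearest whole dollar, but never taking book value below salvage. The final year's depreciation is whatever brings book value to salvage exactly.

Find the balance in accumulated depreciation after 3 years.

$143,070

Depreciable base = $308,592 − $19,700 = $288,892.
Year 1: DB = ⌊$308,592 × 150%/8⌋ = $57,861; SL = ⌊$288,892/8⌋ = $36,111 → take DB $57,861. Book value $250,731.
Year 2: DB = ⌊$250,731 × 150%/8⌋ = $47,012; SL = ⌊$231,031/7⌋ = $33,004 → take DB $47,012. Book value $203,719.
Year 3: DB = ⌊$203,719 × 150%/8⌋ = $38,197; SL = ⌊$184,019/6⌋ = $30,669 → take DB $38,197. Book value $165,522.
Accumulated through year 3 = $308,592 − $165,522 = $143,070.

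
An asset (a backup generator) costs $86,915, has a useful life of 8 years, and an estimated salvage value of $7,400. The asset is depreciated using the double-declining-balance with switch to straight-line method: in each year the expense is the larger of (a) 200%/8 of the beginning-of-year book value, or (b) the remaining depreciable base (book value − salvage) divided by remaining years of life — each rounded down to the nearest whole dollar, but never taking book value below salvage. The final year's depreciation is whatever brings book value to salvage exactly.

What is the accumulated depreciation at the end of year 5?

$66,288

Depreciable base = $86,915 − $7,400 = $79,515.
Year 1: DB = ⌊$86,915 × 200%/8⌋ = $21,728; SL = ⌊$79,515/8⌋ = $9,939 → take DB $21,728. Book value $65,187.
Year 2: DB = ⌊$65,187 × 200%/8⌋ = $16,296; SL = ⌊$57,787/7⌋ = $8,255 → take DB $16,296. Book value $48,891.
Year 3: DB = ⌊$48,891 × 200%/8⌋ = $12,222; SL = ⌊$41,491/6⌋ = $6,915 → take DB $12,222. Book value $36,669.
Year 4: DB = ⌊$36,669 × 200%/8⌋ = $9,167; SL = ⌊$29,269/5⌋ = $5,853 → take DB $9,167. Book value $27,502.
Year 5: DB = ⌊$27,502 × 200%/8⌋ = $6,875; SL = ⌊$20,102/4⌋ = $5,025 → take DB $6,875. Book value $20,627.
Accumulated through year 5 = $86,915 − $20,627 = $66,288.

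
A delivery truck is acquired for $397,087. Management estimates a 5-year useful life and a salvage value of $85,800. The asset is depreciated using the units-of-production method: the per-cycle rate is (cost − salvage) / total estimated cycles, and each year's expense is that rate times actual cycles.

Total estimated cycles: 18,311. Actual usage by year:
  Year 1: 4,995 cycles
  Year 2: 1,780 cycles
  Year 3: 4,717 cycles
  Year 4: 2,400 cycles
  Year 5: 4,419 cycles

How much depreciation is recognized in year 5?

Depreciable base = $397,087 − $85,800 = $311,287.
Rate = $311,287 / 18,311 cycles = $17 per cycle.
Year 1: 4,995 × $17 = $84,915. Book value $312,172.
Year 2: 1,780 × $17 = $30,260. Book value $281,912.
Year 3: 4,717 × $17 = $80,189. Book value $201,723.
Year 4: 2,400 × $17 = $40,800. Book value $160,923.
Year 5: 4,419 × $17 = $75,123. Book value $85,800.

$75,123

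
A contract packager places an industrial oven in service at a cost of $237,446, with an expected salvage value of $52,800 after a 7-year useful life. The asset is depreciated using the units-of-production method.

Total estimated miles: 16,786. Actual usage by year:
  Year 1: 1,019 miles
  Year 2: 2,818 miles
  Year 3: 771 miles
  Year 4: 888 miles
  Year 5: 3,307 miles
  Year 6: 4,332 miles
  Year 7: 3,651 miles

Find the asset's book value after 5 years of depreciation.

Depreciable base = $237,446 − $52,800 = $184,646.
Rate = $184,646 / 16,786 miles = $11 per mile.
Year 1: 1,019 × $11 = $11,209. Book value $226,237.
Year 2: 2,818 × $11 = $30,998. Book value $195,239.
Year 3: 771 × $11 = $8,481. Book value $186,758.
Year 4: 888 × $11 = $9,768. Book value $176,990.
Year 5: 3,307 × $11 = $36,377. Book value $140,613.

$140,613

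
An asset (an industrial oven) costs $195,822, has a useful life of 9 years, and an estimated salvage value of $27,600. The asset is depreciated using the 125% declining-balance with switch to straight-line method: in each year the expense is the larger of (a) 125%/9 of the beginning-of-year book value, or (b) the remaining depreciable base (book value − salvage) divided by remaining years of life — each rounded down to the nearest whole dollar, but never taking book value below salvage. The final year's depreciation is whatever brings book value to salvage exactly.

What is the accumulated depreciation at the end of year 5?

Depreciable base = $195,822 − $27,600 = $168,222.
Year 1: DB = ⌊$195,822 × 125%/9⌋ = $27,197; SL = ⌊$168,222/9⌋ = $18,691 → take DB $27,197. Book value $168,625.
Year 2: DB = ⌊$168,625 × 125%/9⌋ = $23,420; SL = ⌊$141,025/8⌋ = $17,628 → take DB $23,420. Book value $145,205.
Year 3: DB = ⌊$145,205 × 125%/9⌋ = $20,167; SL = ⌊$117,605/7⌋ = $16,800 → take DB $20,167. Book value $125,038.
Year 4: DB = ⌊$125,038 × 125%/9⌋ = $17,366; SL = ⌊$97,438/6⌋ = $16,239 → take DB $17,366. Book value $107,672.
Year 5: DB = ⌊$107,672 × 125%/9⌋ = $14,954; SL = ⌊$80,072/5⌋ = $16,014 → take SL $16,014. Book value $91,658.
Accumulated through year 5 = $195,822 − $91,658 = $104,164.

$104,164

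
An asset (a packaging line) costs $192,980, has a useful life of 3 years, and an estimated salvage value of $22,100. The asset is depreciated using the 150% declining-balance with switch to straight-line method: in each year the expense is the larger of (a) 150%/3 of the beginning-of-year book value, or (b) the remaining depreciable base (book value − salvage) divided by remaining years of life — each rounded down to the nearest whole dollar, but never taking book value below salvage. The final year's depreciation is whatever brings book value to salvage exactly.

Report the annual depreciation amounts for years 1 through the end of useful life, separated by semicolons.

Depreciable base = $192,980 − $22,100 = $170,880.
Year 1: DB = ⌊$192,980 × 150%/3⌋ = $96,490; SL = ⌊$170,880/3⌋ = $56,960 → take DB $96,490. Book value $96,490.
Year 2: DB = ⌊$96,490 × 150%/3⌋ = $48,245; SL = ⌊$74,390/2⌋ = $37,195 → take DB $48,245. Book value $48,245.
Year 3 (final): $48,245 − $22,100 = $26,145. Book value $22,100.

$96,490; $48,245; $26,145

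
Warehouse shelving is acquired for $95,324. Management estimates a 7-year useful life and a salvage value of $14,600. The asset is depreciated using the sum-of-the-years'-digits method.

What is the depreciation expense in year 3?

Depreciable base = $95,324 − $14,600 = $80,724.
Sum of the years' digits = 7+6+5+4+3+2+1 = 28.
Year 1: $80,724 × 7/28 = $20,181. Book value $75,143.
Year 2: $80,724 × 6/28 = $17,298. Book value $57,845.
Year 3: $80,724 × 5/28 = $14,415. Book value $43,430.

$14,415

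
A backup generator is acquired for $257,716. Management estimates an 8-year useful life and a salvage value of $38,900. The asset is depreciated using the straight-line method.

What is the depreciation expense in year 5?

$27,352

Depreciable base = $257,716 − $38,900 = $218,816.
Annual expense = $218,816 / 8 = $27,352.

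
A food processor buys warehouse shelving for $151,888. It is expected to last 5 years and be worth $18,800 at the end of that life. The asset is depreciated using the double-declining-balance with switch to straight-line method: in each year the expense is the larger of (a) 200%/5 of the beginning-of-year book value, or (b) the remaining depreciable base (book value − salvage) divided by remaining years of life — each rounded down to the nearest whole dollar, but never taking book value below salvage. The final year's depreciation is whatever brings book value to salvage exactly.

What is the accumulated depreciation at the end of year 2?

$97,208

Depreciable base = $151,888 − $18,800 = $133,088.
Year 1: DB = ⌊$151,888 × 200%/5⌋ = $60,755; SL = ⌊$133,088/5⌋ = $26,617 → take DB $60,755. Book value $91,133.
Year 2: DB = ⌊$91,133 × 200%/5⌋ = $36,453; SL = ⌊$72,333/4⌋ = $18,083 → take DB $36,453. Book value $54,680.
Accumulated through year 2 = $151,888 − $54,680 = $97,208.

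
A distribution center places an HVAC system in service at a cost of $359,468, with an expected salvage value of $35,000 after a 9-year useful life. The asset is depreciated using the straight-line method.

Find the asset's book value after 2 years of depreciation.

$287,364

Depreciable base = $359,468 − $35,000 = $324,468.
Annual expense = $324,468 / 9 = $36,052.
End of year 1: book value $323,416.
End of year 2: book value $287,364.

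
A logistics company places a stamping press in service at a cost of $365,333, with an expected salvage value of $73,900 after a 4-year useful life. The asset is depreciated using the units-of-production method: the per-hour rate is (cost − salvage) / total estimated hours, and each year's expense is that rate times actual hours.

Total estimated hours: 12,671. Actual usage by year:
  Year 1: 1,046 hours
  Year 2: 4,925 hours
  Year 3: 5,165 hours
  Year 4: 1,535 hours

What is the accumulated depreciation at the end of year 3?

Depreciable base = $365,333 − $73,900 = $291,433.
Rate = $291,433 / 12,671 hours = $23 per hour.
Year 1: 1,046 × $23 = $24,058. Book value $341,275.
Year 2: 4,925 × $23 = $113,275. Book value $228,000.
Year 3: 5,165 × $23 = $118,795. Book value $109,205.
Accumulated through year 3 = $365,333 − $109,205 = $256,128.

$256,128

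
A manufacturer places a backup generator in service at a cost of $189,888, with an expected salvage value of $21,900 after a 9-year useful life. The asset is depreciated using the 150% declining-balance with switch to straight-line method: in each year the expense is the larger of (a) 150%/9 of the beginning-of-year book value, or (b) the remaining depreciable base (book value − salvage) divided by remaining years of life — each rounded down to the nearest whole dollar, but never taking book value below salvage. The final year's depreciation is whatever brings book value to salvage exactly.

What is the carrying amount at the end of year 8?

$35,504

Depreciable base = $189,888 − $21,900 = $167,988.
Year 1: DB = ⌊$189,888 × 150%/9⌋ = $31,648; SL = ⌊$167,988/9⌋ = $18,665 → take DB $31,648. Book value $158,240.
Year 2: DB = ⌊$158,240 × 150%/9⌋ = $26,373; SL = ⌊$136,340/8⌋ = $17,042 → take DB $26,373. Book value $131,867.
Year 3: DB = ⌊$131,867 × 150%/9⌋ = $21,977; SL = ⌊$109,967/7⌋ = $15,709 → take DB $21,977. Book value $109,890.
Year 4: DB = ⌊$109,890 × 150%/9⌋ = $18,315; SL = ⌊$87,990/6⌋ = $14,665 → take DB $18,315. Book value $91,575.
Year 5: DB = ⌊$91,575 × 150%/9⌋ = $15,262; SL = ⌊$69,675/5⌋ = $13,935 → take DB $15,262. Book value $76,313.
Year 6: DB = ⌊$76,313 × 150%/9⌋ = $12,718; SL = ⌊$54,413/4⌋ = $13,603 → take SL $13,603. Book value $62,710.
Year 7: DB = ⌊$62,710 × 150%/9⌋ = $10,451; SL = ⌊$40,810/3⌋ = $13,603 → take SL $13,603. Book value $49,107.
Year 8: DB = ⌊$49,107 × 150%/9⌋ = $8,184; SL = ⌊$27,207/2⌋ = $13,603 → take SL $13,603. Book value $35,504.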